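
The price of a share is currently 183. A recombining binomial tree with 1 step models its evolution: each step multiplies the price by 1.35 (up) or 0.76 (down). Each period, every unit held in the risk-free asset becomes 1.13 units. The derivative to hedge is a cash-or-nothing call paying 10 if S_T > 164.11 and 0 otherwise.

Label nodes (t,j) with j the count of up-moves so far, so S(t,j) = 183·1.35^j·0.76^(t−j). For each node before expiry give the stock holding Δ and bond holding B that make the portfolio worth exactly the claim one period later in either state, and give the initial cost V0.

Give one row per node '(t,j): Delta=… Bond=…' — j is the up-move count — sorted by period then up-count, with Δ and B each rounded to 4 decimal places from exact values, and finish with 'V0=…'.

Under the risk-neutral measure, an up-move has probability p* = (R−d)/(u−d) = 0.6271 and values discount at R = 1.13.
Terminal values V(1,·): V(1,0)=0.0000, V(1,1)=10.0000
(0,0): S=183.0000. Δ = (V_up−V_dn)/(S_up−S_dn) = (10.0000−0.0000)/(247.0500−139.0800) = 0.0926. V = [p*·10.0000 + (1−p*)·0.0000]/1.13 = 5.5497. B = V − Δ·S = -11.3994.
Each (Δ,B) replicates both successor values, so the strategy is self-financing and V0 is arbitrage-free.

(0,0): Delta=0.0926 Bond=-11.3994
V0=5.5497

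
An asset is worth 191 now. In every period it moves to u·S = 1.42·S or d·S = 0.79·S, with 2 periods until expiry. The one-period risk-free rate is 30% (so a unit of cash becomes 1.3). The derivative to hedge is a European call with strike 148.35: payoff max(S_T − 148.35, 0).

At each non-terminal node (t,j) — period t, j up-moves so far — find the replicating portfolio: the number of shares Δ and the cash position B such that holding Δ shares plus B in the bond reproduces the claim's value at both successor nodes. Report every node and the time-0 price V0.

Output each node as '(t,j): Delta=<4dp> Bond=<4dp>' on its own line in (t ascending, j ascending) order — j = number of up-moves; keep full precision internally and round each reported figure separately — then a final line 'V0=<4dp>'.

(0,0): Delta=0.9645 Bond=-80.3766
(1,0): Delta=0.6934 Bond=-63.5799
(1,1): Delta=1.0000 Bond=-114.1154
V0=103.8447

The replicating-portfolio and risk-neutral prices coincide; use p* = (1.3−0.79)/(1.42−0.79) = 0.8095 for the latter.
Payoff layer (t=2): V(2,0)=0.0000, V(2,1)=65.9138, V(2,2)=236.7824
Node (1,0) S=150.8900: V=(p*·65.9138+(1−p*)·0.0000)/1.3=41.0452; Δ=(65.9138−0.0000)/(214.2638−119.2031)=0.6934; B=V−Δ·S=-63.5799
Node (1,1) S=271.2200: V=(p*·236.7824+(1−p*)·65.9138)/1.3=157.1046; Δ=(236.7824−65.9138)/(385.1324−214.2638)=1.0000; B=V−Δ·S=-114.1154
Node (0,0) S=191.0000: V=(p*·157.1046+(1−p*)·41.0452)/1.3=103.8447; Δ=(157.1046−41.0452)/(271.2200−150.8900)=0.9645; B=V−Δ·S=-80.3766
Each (Δ,B) replicates both successor values, so the strategy is self-financing and V0 is arbitrage-free.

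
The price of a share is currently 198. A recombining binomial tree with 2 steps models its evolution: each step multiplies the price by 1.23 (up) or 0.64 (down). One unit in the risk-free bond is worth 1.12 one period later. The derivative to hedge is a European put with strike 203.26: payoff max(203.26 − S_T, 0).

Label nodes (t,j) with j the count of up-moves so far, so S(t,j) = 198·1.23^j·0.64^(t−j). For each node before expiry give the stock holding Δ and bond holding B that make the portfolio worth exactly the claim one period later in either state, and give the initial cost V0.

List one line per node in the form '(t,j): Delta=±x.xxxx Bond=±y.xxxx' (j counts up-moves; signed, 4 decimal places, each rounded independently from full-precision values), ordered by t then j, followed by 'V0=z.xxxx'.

(0,0): Delta=-0.4012 Bond=94.2920
(1,0): Delta=-1.0000 Bond=181.4821
(1,1): Delta=-0.3298 Bond=88.2190
V0=14.8468

Since d<R<u, set p* = (R−d)/(u−d) = 0.8136; price each node as the discounted p*-expectation of its children.
Terminal payoffs: V(2,0)=122.1592, V(2,1)=47.3944, V(2,2)=0.0000
(1,0): S=126.7200. Δ = (V_up−V_dn)/(S_up−S_dn) = (47.3944−122.1592)/(155.8656−81.1008) = -1.0000. V = [p*·47.3944 + (1−p*)·122.1592]/1.12 = 54.7621. B = V − Δ·S = 181.4821.
(1,1): S=243.5400. Δ = (V_up−V_dn)/(S_up−S_dn) = (0.0000−47.3944)/(299.5542−155.8656) = -0.3298. V = [p*·0.0000 + (1−p*)·47.3944]/1.12 = 7.8895. B = V − Δ·S = 88.2190.
(0,0): S=198.0000. Δ = (V_up−V_dn)/(S_up−S_dn) = (7.8895−54.7621)/(243.5400−126.7200) = -0.4012. V = [p*·7.8895 + (1−p*)·54.7621]/1.12 = 14.8468. B = V − Δ·S = 94.2920.
Check: Δ(0,0)·S0 + B(0,0) = 14.8468 = V0.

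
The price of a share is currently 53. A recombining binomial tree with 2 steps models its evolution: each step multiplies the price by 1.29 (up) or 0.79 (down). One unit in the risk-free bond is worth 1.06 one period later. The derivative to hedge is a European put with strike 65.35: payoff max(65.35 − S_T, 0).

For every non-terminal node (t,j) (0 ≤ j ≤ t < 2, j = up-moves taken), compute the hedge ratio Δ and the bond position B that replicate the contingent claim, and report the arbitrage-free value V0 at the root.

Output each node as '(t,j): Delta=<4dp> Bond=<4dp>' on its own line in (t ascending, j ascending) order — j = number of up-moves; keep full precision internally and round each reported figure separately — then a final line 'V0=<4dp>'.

(0,0): Delta=-0.5608 Bond=40.8123
(1,0): Delta=-1.0000 Bond=61.6509
(1,1): Delta=-0.3317 Bond=27.5955
V0=11.0907

No-arbitrage ⇒ martingale measure with p* = (R−d)/(u−d) = 0.5400.
At expiry t=2: V(2,0)=32.2727, V(2,1)=11.3377, V(2,2)=0.0000
Node (1,0) S=41.8700: V=(p*·11.3377+(1−p*)·32.2727)/1.06=19.7809; Δ=(11.3377−32.2727)/(54.0123−33.0773)=-1.0000; B=V−Δ·S=61.6509
Node (1,1) S=68.3700: V=(p*·0.0000+(1−p*)·11.3377)/1.06=4.9201; Δ=(0.0000−11.3377)/(88.1973−54.0123)=-0.3317; B=V−Δ·S=27.5955
Node (0,0) S=53.0000: V=(p*·4.9201+(1−p*)·19.7809)/1.06=11.0907; Δ=(4.9201−19.7809)/(68.3700−41.8700)=-0.5608; B=V−Δ·S=40.8123
Root portfolio cost Δ·53+B reproduces V0=11.0907.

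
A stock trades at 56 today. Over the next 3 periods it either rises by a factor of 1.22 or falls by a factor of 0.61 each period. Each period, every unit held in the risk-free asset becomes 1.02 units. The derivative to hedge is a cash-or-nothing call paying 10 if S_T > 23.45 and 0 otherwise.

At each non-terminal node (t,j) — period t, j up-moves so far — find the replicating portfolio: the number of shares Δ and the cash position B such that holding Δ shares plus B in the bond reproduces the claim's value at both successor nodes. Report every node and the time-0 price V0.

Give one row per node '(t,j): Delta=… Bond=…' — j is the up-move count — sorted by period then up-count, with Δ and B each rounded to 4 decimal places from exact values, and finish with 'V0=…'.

The replicating-portfolio and risk-neutral prices coincide; use p* = (1.02−0.61)/(1.22−0.61) = 0.6721 for the latter.
Payoff layer (t=3): V(3,0)=0.0000, V(3,1)=10.0000, V(3,2)=10.0000, V(3,3)=10.0000
Node (2,0) S=20.8376: V=(p*·10.0000+(1−p*)·0.0000)/1.02=6.5895; Δ=(10.0000−0.0000)/(25.4219−12.7109)=0.7867; B=V−Δ·S=-9.8039
Node (2,1) S=41.6752: V=(p*·10.0000+(1−p*)·10.0000)/1.02=9.8039; Δ=(10.0000−10.0000)/(50.8437−25.4219)=0.0000; B=V−Δ·S=9.8039
Node (2,2) S=83.3504: V=(p*·10.0000+(1−p*)·10.0000)/1.02=9.8039; Δ=(10.0000−10.0000)/(101.6875−50.8437)=0.0000; B=V−Δ·S=9.8039
Node (1,0) S=34.1600: V=(p*·9.8039+(1−p*)·6.5895)/1.02=8.5785; Δ=(9.8039−6.5895)/(41.6752−20.8376)=0.1543; B=V−Δ·S=3.3089
Node (1,1) S=68.3200: V=(p*·9.8039+(1−p*)·9.8039)/1.02=9.6117; Δ=(9.8039−9.8039)/(83.3504−41.6752)=0.0000; B=V−Δ·S=9.6117
Node (0,0) S=56.0000: V=(p*·9.6117+(1−p*)·8.5785)/1.02=9.0911; Δ=(9.6117−8.5785)/(68.3200−34.1600)=0.0302; B=V−Δ·S=7.3973
Root portfolio cost Δ·56+B reproduces V0=9.0911.

(0,0): Delta=0.0302 Bond=7.3973
(1,0): Delta=0.1543 Bond=3.3089
(1,1): Delta=0.0000 Bond=9.6117
(2,0): Delta=0.7867 Bond=-9.8039
(2,1): Delta=0.0000 Bond=9.8039
(2,2): Delta=0.0000 Bond=9.8039
V0=9.0911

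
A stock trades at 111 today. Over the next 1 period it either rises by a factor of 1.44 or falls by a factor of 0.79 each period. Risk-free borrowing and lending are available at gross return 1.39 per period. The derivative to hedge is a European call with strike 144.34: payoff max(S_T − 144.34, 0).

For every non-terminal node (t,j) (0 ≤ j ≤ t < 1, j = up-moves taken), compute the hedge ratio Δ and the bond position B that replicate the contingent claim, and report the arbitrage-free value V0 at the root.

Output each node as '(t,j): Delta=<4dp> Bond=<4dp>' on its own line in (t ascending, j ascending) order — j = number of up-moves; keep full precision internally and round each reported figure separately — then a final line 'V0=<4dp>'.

No-arbitrage ⇒ martingale measure with p* = (R−d)/(u−d) = 0.9231.
Terminal payoffs: V(1,0)=0.0000, V(1,1)=15.5000
  t=0,j=0: stock 111.0000 → up 159.8400 (V=15.5000), down 87.6900 (V=0.0000). Price 10.2933; hedge Δ=0.2148, bond B=-13.5529.
Self-financing check: at every node Δ·S+B equals the discounted successor values.

(0,0): Delta=0.2148 Bond=-13.5529
V0=10.2933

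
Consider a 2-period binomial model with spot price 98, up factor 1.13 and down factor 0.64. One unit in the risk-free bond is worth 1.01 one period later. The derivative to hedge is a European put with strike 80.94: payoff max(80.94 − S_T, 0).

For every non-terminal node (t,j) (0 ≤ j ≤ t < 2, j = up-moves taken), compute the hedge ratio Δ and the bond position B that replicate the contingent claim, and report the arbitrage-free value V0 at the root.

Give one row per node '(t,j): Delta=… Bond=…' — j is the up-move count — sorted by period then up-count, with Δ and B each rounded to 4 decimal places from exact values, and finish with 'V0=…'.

The replicating-portfolio and risk-neutral prices coincide; use p* = (1.01−0.64)/(1.13−0.64) = 0.7551 for the latter.
At expiry t=2: V(2,0)=40.7992, V(2,1)=10.0664, V(2,2)=0.0000
(1,0): S=62.7200. Δ = (V_up−V_dn)/(S_up−S_dn) = (10.0664−40.7992)/(70.8736−40.1408) = -1.0000. V = [p*·10.0664 + (1−p*)·40.7992]/1.01 = 17.4186. B = V − Δ·S = 80.1386.
(1,1): S=110.7400. Δ = (V_up−V_dn)/(S_up−S_dn) = (0.0000−10.0664)/(125.1362−70.8736) = -0.1855. V = [p*·0.0000 + (1−p*)·10.0664]/1.01 = 2.4408. B = V − Δ·S = 22.9845.
(0,0): S=98.0000. Δ = (V_up−V_dn)/(S_up−S_dn) = (2.4408−17.4186)/(110.7400−62.7200) = -0.3119. V = [p*·2.4408 + (1−p*)·17.4186]/1.01 = 6.0484. B = V − Δ·S = 36.6153.
Root portfolio cost Δ·98+B reproduces V0=6.0484.

(0,0): Delta=-0.3119 Bond=36.6153
(1,0): Delta=-1.0000 Bond=80.1386
(1,1): Delta=-0.1855 Bond=22.9845
V0=6.0484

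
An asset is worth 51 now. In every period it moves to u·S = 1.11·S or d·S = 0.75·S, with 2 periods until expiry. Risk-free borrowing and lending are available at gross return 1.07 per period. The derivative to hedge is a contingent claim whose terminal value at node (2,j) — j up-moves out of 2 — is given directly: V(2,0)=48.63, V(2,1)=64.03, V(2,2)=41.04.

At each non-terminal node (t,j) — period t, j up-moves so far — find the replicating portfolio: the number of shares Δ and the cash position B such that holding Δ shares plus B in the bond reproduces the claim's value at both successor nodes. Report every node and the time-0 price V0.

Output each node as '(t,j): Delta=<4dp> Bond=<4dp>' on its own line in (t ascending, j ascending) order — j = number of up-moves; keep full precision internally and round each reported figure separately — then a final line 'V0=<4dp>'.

(0,0): Delta=-0.9531 Bond=88.5039
(1,0): Delta=1.1184 Bond=15.4642
(1,1): Delta=-1.1281 Bond=104.6036
V0=39.8943

Since d<R<u, set p* = (R−d)/(u−d) = 0.8889; price each node as the discounted p*-expectation of its children.
At expiry t=2: V(2,0)=48.6300, V(2,1)=64.0300, V(2,2)=41.0400
(1,0): S=38.2500. Δ = (V_up−V_dn)/(S_up−S_dn) = (64.0300−48.6300)/(42.4575−28.6875) = 1.1184. V = [p*·64.0300 + (1−p*)·48.6300]/1.07 = 58.2420. B = V − Δ·S = 15.4642.
(1,1): S=56.6100. Δ = (V_up−V_dn)/(S_up−S_dn) = (41.0400−64.0300)/(62.8371−42.4575) = -1.1281. V = [p*·41.0400 + (1−p*)·64.0300]/1.07 = 40.7425. B = V − Δ·S = 104.6036.
(0,0): S=51.0000. Δ = (V_up−V_dn)/(S_up−S_dn) = (40.7425−58.2420)/(56.6100−38.2500) = -0.9531. V = [p*·40.7425 + (1−p*)·58.2420]/1.07 = 39.8943. B = V − Δ·S = 88.5039.
Root portfolio cost Δ·51+B reproduces V0=39.8943.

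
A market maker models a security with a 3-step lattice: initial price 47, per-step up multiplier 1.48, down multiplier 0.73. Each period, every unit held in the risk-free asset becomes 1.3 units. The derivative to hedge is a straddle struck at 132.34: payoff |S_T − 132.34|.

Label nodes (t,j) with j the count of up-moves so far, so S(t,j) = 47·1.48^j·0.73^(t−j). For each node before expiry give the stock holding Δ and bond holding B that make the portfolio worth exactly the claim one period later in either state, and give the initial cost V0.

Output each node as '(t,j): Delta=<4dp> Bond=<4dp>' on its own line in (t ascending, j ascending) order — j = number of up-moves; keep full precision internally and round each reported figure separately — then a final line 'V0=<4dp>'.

No-arbitrage ⇒ martingale measure with p* = (R−d)/(u−d) = 0.7600.
Payoff layer (t=3): V(3,0)=114.0562, V(3,1)=95.2715, V(3,2)=57.1874, V(3,3)=20.0242
Node (2,0) S=25.0463: V=(p*·95.2715+(1−p*)·114.0562)/1.3=76.7537; Δ=(95.2715−114.0562)/(37.0685−18.2838)=-1.0000; B=V−Δ·S=101.8000
Node (2,1) S=50.7788: V=(p*·57.1874+(1−p*)·95.2715)/1.3=51.0212; Δ=(57.1874−95.2715)/(75.1526−37.0685)=-1.0000; B=V−Δ·S=101.8000
Node (2,2) S=102.9488: V=(p*·20.0242+(1−p*)·57.1874)/1.3=22.2641; Δ=(20.0242−57.1874)/(152.3642−75.1526)=-0.4813; B=V−Δ·S=71.8150
Node (1,0) S=34.3100: V=(p*·51.0212+(1−p*)·76.7537)/1.3=43.9977; Δ=(51.0212−76.7537)/(50.7788−25.0463)=-1.0000; B=V−Δ·S=78.3077
Node (1,1) S=69.5600: V=(p*·22.2641+(1−p*)·51.0212)/1.3=22.4353; Δ=(22.2641−51.0212)/(102.9488−50.7788)=-0.5512; B=V−Δ·S=60.7780
Node (0,0) S=47.0000: V=(p*·22.4353+(1−p*)·43.9977)/1.3=21.2386; Δ=(22.4353−43.9977)/(69.5600−34.3100)=-0.6117; B=V−Δ·S=49.9886
Self-financing check: at every node Δ·S+B equals the discounted successor values.

(0,0): Delta=-0.6117 Bond=49.9886
(1,0): Delta=-1.0000 Bond=78.3077
(1,1): Delta=-0.5512 Bond=60.7780
(2,0): Delta=-1.0000 Bond=101.8000
(2,1): Delta=-1.0000 Bond=101.8000
(2,2): Delta=-0.4813 Bond=71.8150
V0=21.2386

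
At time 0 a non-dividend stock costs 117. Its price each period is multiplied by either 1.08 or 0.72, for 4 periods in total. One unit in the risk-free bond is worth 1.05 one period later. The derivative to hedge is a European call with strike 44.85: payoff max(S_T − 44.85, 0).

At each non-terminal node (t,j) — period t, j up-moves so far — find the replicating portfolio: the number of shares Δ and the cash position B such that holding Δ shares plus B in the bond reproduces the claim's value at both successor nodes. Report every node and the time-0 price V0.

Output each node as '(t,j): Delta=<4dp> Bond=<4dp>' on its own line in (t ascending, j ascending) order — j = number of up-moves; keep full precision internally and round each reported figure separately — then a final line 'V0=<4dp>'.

(0,0): Delta=0.9998 Bond=-36.8791
(1,0): Delta=0.9972 Bond=-38.5018
(1,1): Delta=1.0000 Bond=-38.7431
(2,0): Delta=0.9513 Bond=-37.6400
(2,1): Delta=1.0000 Bond=-40.6803
(2,2): Delta=1.0000 Bond=-40.6803
(3,0): Delta=0.1472 Bond=-4.4069
(3,1): Delta=1.0000 Bond=-42.7143
(3,2): Delta=1.0000 Bond=-42.7143
(3,3): Delta=1.0000 Bond=-42.7143
V0=80.1023

Since d<R<u, set p* = (R−d)/(u−d) = 0.9167; price each node as the discounted p*-expectation of its children.
Terminal values V(4,·): V(4,0)=0.0000, V(4,1)=2.3136, V(4,2)=25.8954, V(4,3)=61.2681, V(4,4)=114.3272
  t=3,j=0: stock 43.6700 → up 47.1636 (V=2.3136), down 31.4424 (V=0.0000). Price 2.0198; hedge Δ=0.1472, bond B=-4.4069.
  t=3,j=1: stock 65.5050 → up 70.7454 (V=25.8954), down 47.1636 (V=2.3136). Price 22.7907; hedge Δ=1.0000, bond B=-42.7143.
  t=3,j=2: stock 98.2575 → up 106.1181 (V=61.2681), down 70.7454 (V=25.8954). Price 55.5433; hedge Δ=1.0000, bond B=-42.7143.
  t=3,j=3: stock 147.3863 → up 159.1772 (V=114.3272), down 106.1181 (V=61.2681). Price 104.6720; hedge Δ=1.0000, bond B=-42.7143.
  t=2,j=0: stock 60.6528 → up 65.5050 (V=22.7907), down 43.6700 (V=2.0198). Price 20.0570; hedge Δ=0.9513, bond B=-37.6400.
  t=2,j=1: stock 90.9792 → up 98.2575 (V=55.5433), down 65.5050 (V=22.7907). Price 50.2989; hedge Δ=1.0000, bond B=-40.6803.
  t=2,j=2: stock 136.4688 → up 147.3863 (V=104.6720), down 98.2575 (V=55.5433). Price 95.7885; hedge Δ=1.0000, bond B=-40.6803.
  t=1,j=0: stock 84.2400 → up 90.9792 (V=50.2989), down 60.6528 (V=20.0570). Price 45.5036; hedge Δ=0.9972, bond B=-38.5018.
  t=1,j=1: stock 126.3600 → up 136.4688 (V=95.7885), down 90.9792 (V=50.2989). Price 87.6169; hedge Δ=1.0000, bond B=-38.7431.
  t=0,j=0: stock 117.0000 → up 126.3600 (V=87.6169), down 84.2400 (V=45.5036). Price 80.1023; hedge Δ=0.9998, bond B=-36.8791.
Root portfolio cost Δ·117+B reproduces V0=80.1023.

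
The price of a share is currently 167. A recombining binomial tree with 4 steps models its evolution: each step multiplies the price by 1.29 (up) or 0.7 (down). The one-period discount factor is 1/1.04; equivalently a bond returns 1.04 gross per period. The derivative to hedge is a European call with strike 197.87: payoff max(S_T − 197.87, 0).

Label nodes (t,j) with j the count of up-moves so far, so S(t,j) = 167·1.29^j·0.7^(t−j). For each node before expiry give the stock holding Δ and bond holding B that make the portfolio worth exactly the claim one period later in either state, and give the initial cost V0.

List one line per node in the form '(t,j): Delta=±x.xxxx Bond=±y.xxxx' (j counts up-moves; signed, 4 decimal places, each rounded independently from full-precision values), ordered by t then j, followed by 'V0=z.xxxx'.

(0,0): Delta=0.5674 Bond=-55.0931
(1,0): Delta=0.2363 Bond=-18.5915
(1,1): Delta=0.6995 Bond=-85.7567
(2,0): Delta=0.0000 Bond=0.0000
(2,1): Delta=0.3306 Bond=-33.5521
(2,2): Delta=0.8467 Bond=-130.0949
(3,0): Delta=0.0000 Bond=0.0000
(3,1): Delta=0.0000 Bond=0.0000
(3,2): Delta=0.4625 Bond=-60.5518
(3,3): Delta=1.0000 Bond=-190.2596
V0=39.6597

Under the risk-neutral measure, an up-move has probability p* = (R−d)/(u−d) = 0.5763 and values discount at R = 1.04.
At expiry t=4: V(4,0)=0.0000, V(4,1)=0.0000, V(4,2)=0.0000, V(4,3)=53.0779, V(4,4)=264.5912
  t=3,j=0: stock 57.2810 → up 73.8925 (V=0.0000), down 40.0967 (V=0.0000). Price 0.0000; hedge Δ=0.0000, bond B=0.0000.
  t=3,j=1: stock 105.5607 → up 136.1733 (V=0.0000), down 73.8925 (V=0.0000). Price 0.0000; hedge Δ=0.0000, bond B=0.0000.
  t=3,j=2: stock 194.5333 → up 250.9479 (V=53.0779), down 136.1733 (V=0.0000). Price 29.4109; hedge Δ=0.4625, bond B=-60.5518.
  t=3,j=3: stock 358.4971 → up 462.4612 (V=264.5912), down 250.9479 (V=53.0779). Price 168.2374; hedge Δ=1.0000, bond B=-190.2596.
  t=2,j=0: stock 81.8300 → up 105.5607 (V=0.0000), down 57.2810 (V=0.0000). Price 0.0000; hedge Δ=0.0000, bond B=0.0000.
  t=2,j=1: stock 150.8010 → up 194.5333 (V=29.4109), down 105.5607 (V=0.0000). Price 16.2968; hedge Δ=0.3306, bond B=-33.5521.
  t=2,j=2: stock 277.9047 → up 358.4971 (V=168.2374), down 194.5333 (V=29.4109). Price 105.2044; hedge Δ=0.8467, bond B=-130.0949.
  t=1,j=0: stock 116.9000 → up 150.8010 (V=16.2968), down 81.8300 (V=0.0000). Price 9.0301; hedge Δ=0.2363, bond B=-18.5915.
  t=1,j=1: stock 215.4300 → up 277.9047 (V=105.2044), down 150.8010 (V=16.2968). Price 64.9343; hedge Δ=0.6995, bond B=-85.7567.
  t=0,j=0: stock 167.0000 → up 215.4300 (V=64.9343), down 116.9000 (V=9.0301). Price 39.6597; hedge Δ=0.5674, bond B=-55.0931.
The time-0 hedge costs 39.6597, which is the no-arbitrage price.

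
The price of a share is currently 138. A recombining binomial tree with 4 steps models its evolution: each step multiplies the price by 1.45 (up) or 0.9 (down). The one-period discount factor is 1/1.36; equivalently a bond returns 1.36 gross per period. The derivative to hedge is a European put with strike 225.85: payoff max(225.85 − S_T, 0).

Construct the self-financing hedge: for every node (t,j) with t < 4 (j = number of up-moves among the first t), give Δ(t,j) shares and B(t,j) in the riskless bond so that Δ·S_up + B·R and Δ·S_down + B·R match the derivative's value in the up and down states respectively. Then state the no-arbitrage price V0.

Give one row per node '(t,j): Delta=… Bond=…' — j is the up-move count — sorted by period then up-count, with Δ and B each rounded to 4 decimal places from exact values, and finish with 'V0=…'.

The replicating-portfolio and risk-neutral prices coincide; use p* = (1.36−0.9)/(1.45−0.9) = 0.8364 for the latter.
At expiry t=4: V(4,0)=135.3082, V(4,1)=79.9771, V(4,2)=0.0000, V(4,3)=0.0000, V(4,4)=0.0000
  t=3,j=0: stock 100.6020 → up 145.8729 (V=79.9771), down 90.5418 (V=135.3082). Price 65.4642; hedge Δ=-1.0000, bond B=166.0662.
  t=3,j=1: stock 162.0810 → up 235.0175 (V=0.0000), down 145.8729 (V=79.9771). Price 9.6229; hedge Δ=-0.8972, bond B=155.0358.
  t=3,j=2: stock 261.1305 → up 378.6392 (V=0.0000), down 235.0174 (V=0.0000). Price 0.0000; hedge Δ=0.0000, bond B=0.0000.
  t=3,j=3: stock 420.7102 → up 610.0299 (V=0.0000), down 378.6392 (V=0.0000). Price 0.0000; hedge Δ=0.0000, bond B=0.0000.
  t=2,j=0: stock 111.7800 → up 162.0810 (V=9.6229), down 100.6020 (V=65.4642). Price 13.7945; hedge Δ=-0.9083, bond B=115.3241.
  t=2,j=1: stock 180.0900 → up 261.1305 (V=0.0000), down 162.0810 (V=9.6229). Price 1.1578; hedge Δ=-0.0972, bond B=18.6540.
  t=2,j=2: stock 290.1450 → up 420.7102 (V=0.0000), down 261.1305 (V=0.0000). Price 0.0000; hedge Δ=0.0000, bond B=0.0000.
  t=1,j=0: stock 124.2000 → up 180.0900 (V=1.1578), down 111.7800 (V=13.7945). Price 2.3718; hedge Δ=-0.1850, bond B=25.3476.
  t=1,j=1: stock 200.1000 → up 290.1450 (V=0.0000), down 180.0900 (V=1.1578). Price 0.1393; hedge Δ=-0.0105, bond B=2.2445.
  t=0,j=0: stock 138.0000 → up 200.1000 (V=0.1393), down 124.2000 (V=2.3718). Price 0.3711; hedge Δ=-0.0294, bond B=4.4301.
Root portfolio cost Δ·138+B reproduces V0=0.3711.

(0,0): Delta=-0.0294 Bond=4.4301
(1,0): Delta=-0.1850 Bond=25.3476
(1,1): Delta=-0.0105 Bond=2.2445
(2,0): Delta=-0.9083 Bond=115.3241
(2,1): Delta=-0.0972 Bond=18.6540
(2,2): Delta=0.0000 Bond=0.0000
(3,0): Delta=-1.0000 Bond=166.0662
(3,1): Delta=-0.8972 Bond=155.0358
(3,2): Delta=0.0000 Bond=0.0000
(3,3): Delta=0.0000 Bond=0.0000
V0=0.3711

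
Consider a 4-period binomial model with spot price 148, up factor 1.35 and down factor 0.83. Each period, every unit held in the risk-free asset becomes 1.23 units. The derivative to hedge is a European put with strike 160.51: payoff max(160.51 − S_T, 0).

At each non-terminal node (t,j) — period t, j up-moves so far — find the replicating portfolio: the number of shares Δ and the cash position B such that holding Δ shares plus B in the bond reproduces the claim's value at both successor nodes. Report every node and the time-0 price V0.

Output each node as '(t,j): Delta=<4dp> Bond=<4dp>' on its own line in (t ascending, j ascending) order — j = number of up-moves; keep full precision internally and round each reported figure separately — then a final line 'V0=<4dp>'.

Under the risk-neutral measure, an up-move has probability p* = (R−d)/(u−d) = 0.7692 and values discount at R = 1.23.
Terminal values V(4,·): V(4,0)=90.2717, V(4,1)=46.2670, V(4,2)=0.0000, V(4,3)=0.0000, V(4,4)=0.0000
  t=3,j=0: stock 84.6245 → up 114.2430 (V=46.2670), down 70.2383 (V=90.2717). Price 45.8715; hedge Δ=-1.0000, bond B=130.4959.
  t=3,j=1: stock 137.6422 → up 185.8170 (V=0.0000), down 114.2430 (V=46.2670). Price 8.6805; hedge Δ=-0.6464, bond B=97.6554.
  t=3,j=2: stock 223.8759 → up 302.2325 (V=0.0000), down 185.8170 (V=0.0000). Price 0.0000; hedge Δ=0.0000, bond B=0.0000.
  t=3,j=3: stock 364.1355 → up 491.5829 (V=0.0000), down 302.2325 (V=0.0000). Price 0.0000; hedge Δ=0.0000, bond B=0.0000.
  t=2,j=0: stock 101.9572 → up 137.6422 (V=8.6805), down 84.6245 (V=45.8715). Price 14.0350; hedge Δ=-0.7015, bond B=85.5561.
  t=2,j=1: stock 165.8340 → up 223.8759 (V=0.0000), down 137.6422 (V=8.6805). Price 1.6286; hedge Δ=-0.1007, bond B=18.3218.
  t=2,j=2: stock 269.7300 → up 364.1355 (V=0.0000), down 223.8759 (V=0.0000). Price 0.0000; hedge Δ=0.0000, bond B=0.0000.
  t=1,j=0: stock 122.8400 → up 165.8340 (V=1.6286), down 101.9572 (V=14.0350). Price 3.6517; hedge Δ=-0.1942, bond B=27.5101.
  t=1,j=1: stock 199.8000 → up 269.7300 (V=0.0000), down 165.8340 (V=1.6286). Price 0.3056; hedge Δ=-0.0157, bond B=3.4375.
  t=0,j=0: stock 148.0000 → up 199.8000 (V=0.3056), down 122.8400 (V=3.6517). Price 0.8762; hedge Δ=-0.0435, bond B=7.3111.
Self-financing check: at every node Δ·S+B equals the discounted successor values.

(0,0): Delta=-0.0435 Bond=7.3111
(1,0): Delta=-0.1942 Bond=27.5101
(1,1): Delta=-0.0157 Bond=3.4375
(2,0): Delta=-0.7015 Bond=85.5561
(2,1): Delta=-0.1007 Bond=18.3218
(2,2): Delta=0.0000 Bond=0.0000
(3,0): Delta=-1.0000 Bond=130.4959
(3,1): Delta=-0.6464 Bond=97.6554
(3,2): Delta=0.0000 Bond=0.0000
(3,3): Delta=0.0000 Bond=0.0000
V0=0.8762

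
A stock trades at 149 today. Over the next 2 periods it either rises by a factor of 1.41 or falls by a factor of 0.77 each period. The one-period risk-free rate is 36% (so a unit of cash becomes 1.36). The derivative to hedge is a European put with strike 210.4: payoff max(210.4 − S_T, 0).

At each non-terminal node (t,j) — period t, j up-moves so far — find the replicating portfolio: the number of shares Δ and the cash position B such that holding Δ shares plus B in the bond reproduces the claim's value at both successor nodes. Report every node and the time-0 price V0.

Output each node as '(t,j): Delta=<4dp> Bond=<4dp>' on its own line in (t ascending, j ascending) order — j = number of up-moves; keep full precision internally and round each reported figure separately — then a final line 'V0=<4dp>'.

(0,0): Delta=-0.3899 Bond=62.2874
(1,0): Delta=-1.0000 Bond=154.7059
(1,1): Delta=-0.3617 Bond=78.7791
V0=4.1900

The replicating-portfolio and risk-neutral prices coincide; use p* = (1.36−0.77)/(1.41−0.77) = 0.9219 for the latter.
Terminal values V(2,·): V(2,0)=122.0579, V(2,1)=48.6307, V(2,2)=0.0000
Node (1,0) S=114.7300: V=(p*·48.6307+(1−p*)·122.0579)/1.36=39.9759; Δ=(48.6307−122.0579)/(161.7693−88.3421)=-1.0000; B=V−Δ·S=154.7059
Node (1,1) S=210.0900: V=(p*·0.0000+(1−p*)·48.6307)/1.36=2.7936; Δ=(0.0000−48.6307)/(296.2269−161.7693)=-0.3617; B=V−Δ·S=78.7791
Node (0,0) S=149.0000: V=(p*·2.7936+(1−p*)·39.9759)/1.36=4.1900; Δ=(2.7936−39.9759)/(210.0900−114.7300)=-0.3899; B=V−Δ·S=62.2874
Each (Δ,B) replicates both successor values, so the strategy is self-financing and V0 is arbitrage-free.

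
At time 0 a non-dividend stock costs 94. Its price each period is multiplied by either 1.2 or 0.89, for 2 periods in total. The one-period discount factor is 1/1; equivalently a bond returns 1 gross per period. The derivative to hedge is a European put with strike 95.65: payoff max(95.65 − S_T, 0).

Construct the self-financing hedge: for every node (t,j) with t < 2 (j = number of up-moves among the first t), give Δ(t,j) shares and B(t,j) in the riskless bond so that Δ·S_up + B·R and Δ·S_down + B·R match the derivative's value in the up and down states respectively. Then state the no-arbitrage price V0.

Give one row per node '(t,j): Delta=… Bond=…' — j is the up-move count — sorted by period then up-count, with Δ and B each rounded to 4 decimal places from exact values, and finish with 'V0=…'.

The replicating-portfolio and risk-neutral prices coincide; use p* = (1−0.89)/(1.2−0.89) = 0.3548 for the latter.
Terminal payoffs: V(2,0)=21.1926, V(2,1)=0.0000, V(2,2)=0.0000
Node (1,0) S=83.6600: V=(p*·0.0000+(1−p*)·21.1926)/1=13.6726; Δ=(0.0000−21.1926)/(100.3920−74.4574)=-0.8172; B=V−Δ·S=82.0359
Node (1,1) S=112.8000: V=(p*·0.0000+(1−p*)·0.0000)/1=0.0000; Δ=(0.0000−0.0000)/(135.3600−100.3920)=0.0000; B=V−Δ·S=0.0000
Node (0,0) S=94.0000: V=(p*·0.0000+(1−p*)·13.6726)/1=8.8211; Δ=(0.0000−13.6726)/(112.8000−83.6600)=-0.4692; B=V−Δ·S=52.9264
Each (Δ,B) replicates both successor values, so the strategy is self-financing and V0 is arbitrage-free.

(0,0): Delta=-0.4692 Bond=52.9264
(1,0): Delta=-0.8172 Bond=82.0359
(1,1): Delta=0.0000 Bond=0.0000
V0=8.8211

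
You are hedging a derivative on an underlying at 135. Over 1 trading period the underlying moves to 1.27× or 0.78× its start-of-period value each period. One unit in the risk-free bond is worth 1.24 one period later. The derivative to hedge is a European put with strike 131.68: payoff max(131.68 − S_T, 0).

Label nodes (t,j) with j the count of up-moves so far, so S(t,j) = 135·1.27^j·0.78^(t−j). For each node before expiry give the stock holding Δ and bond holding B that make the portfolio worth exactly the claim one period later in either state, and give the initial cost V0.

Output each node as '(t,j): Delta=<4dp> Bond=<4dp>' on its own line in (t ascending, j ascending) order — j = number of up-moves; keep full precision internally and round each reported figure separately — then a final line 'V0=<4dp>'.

Under the risk-neutral measure, an up-move has probability p* = (R−d)/(u−d) = 0.9388 and values discount at R = 1.24.
At expiry t=1: V(1,0)=26.3800, V(1,1)=0.0000
  t=0,j=0: stock 135.0000 → up 171.4500 (V=0.0000), down 105.3000 (V=26.3800). Price 1.3025; hedge Δ=-0.3988, bond B=55.1392.
Check: Δ(0,0)·S0 + B(0,0) = 1.3025 = V0.

(0,0): Delta=-0.3988 Bond=55.1392
V0=1.3025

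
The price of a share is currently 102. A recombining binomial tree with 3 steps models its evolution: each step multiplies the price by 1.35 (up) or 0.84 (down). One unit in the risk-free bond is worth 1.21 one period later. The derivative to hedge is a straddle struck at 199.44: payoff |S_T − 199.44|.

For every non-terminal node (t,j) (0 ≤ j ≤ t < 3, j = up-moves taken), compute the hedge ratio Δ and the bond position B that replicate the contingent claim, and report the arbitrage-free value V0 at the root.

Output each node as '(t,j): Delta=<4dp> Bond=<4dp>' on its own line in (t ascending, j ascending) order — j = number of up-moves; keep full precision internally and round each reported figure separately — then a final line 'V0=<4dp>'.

The replicating-portfolio and risk-neutral prices coincide; use p* = (1.21−0.84)/(1.35−0.84) = 0.7255 for the latter.
At expiry t=3: V(3,0)=138.9842, V(3,1)=102.2789, V(3,2)=43.2882, V(3,3)=51.5183
Node (2,0) S=71.9712: V=(p*·102.2789+(1−p*)·138.9842)/1.21=92.8552; Δ=(102.2789−138.9842)/(97.1611−60.4558)=-1.0000; B=V−Δ·S=164.8264
Node (2,1) S=115.6680: V=(p*·43.2882+(1−p*)·102.2789)/1.21=49.1584; Δ=(43.2882−102.2789)/(156.1518−97.1611)=-1.0000; B=V−Δ·S=164.8264
Node (2,2) S=185.8950: V=(p*·51.5183+(1−p*)·43.2882)/1.21=40.7099; Δ=(51.5183−43.2882)/(250.9583−156.1518)=0.0868; B=V−Δ·S=24.5726
Node (1,0) S=85.6800: V=(p*·49.1584+(1−p*)·92.8552)/1.21=50.5402; Δ=(49.1584−92.8552)/(115.6680−71.9712)=-1.0000; B=V−Δ·S=136.2202
Node (1,1) S=137.7000: V=(p*·40.7099+(1−p*)·49.1584)/1.21=35.5613; Δ=(40.7099−49.1584)/(185.8950−115.6680)=-0.1203; B=V−Δ·S=52.1270
Node (0,0) S=102.0000: V=(p*·35.5613+(1−p*)·50.5402)/1.21=32.7877; Δ=(35.5613−50.5402)/(137.7000−85.6800)=-0.2879; B=V−Δ·S=62.1582
Self-financing check: at every node Δ·S+B equals the discounted successor values.

(0,0): Delta=-0.2879 Bond=62.1582
(1,0): Delta=-1.0000 Bond=136.2202
(1,1): Delta=-0.1203 Bond=52.1270
(2,0): Delta=-1.0000 Bond=164.8264
(2,1): Delta=-1.0000 Bond=164.8264
(2,2): Delta=0.0868 Bond=24.5726
V0=32.7877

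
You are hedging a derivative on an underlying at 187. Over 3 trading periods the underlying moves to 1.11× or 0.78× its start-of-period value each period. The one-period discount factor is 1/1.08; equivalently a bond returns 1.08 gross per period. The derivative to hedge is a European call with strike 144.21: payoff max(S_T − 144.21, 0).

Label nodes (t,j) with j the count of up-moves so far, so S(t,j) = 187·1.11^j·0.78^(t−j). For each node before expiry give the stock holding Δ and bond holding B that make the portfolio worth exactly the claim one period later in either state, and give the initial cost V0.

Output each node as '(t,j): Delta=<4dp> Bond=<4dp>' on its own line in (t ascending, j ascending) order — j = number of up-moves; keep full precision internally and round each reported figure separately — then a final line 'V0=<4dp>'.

(0,0): Delta=0.9545 Bond=-105.6215
(1,0): Delta=0.6209 Bond=-65.4062
(1,1): Delta=0.9780 Bond=-118.9377
(2,0): Delta=0.0000 Bond=0.0000
(2,1): Delta=0.6645 Bond=-77.7026
(2,2): Delta=1.0000 Bond=-133.5278
V0=72.8752

Since d<R<u, set p* = (R−d)/(u−d) = 0.9091; price each node as the discounted p*-expectation of its children.
Terminal payoffs: V(3,0)=0.0000, V(3,1)=0.0000, V(3,2)=35.5041, V(3,3)=111.5370
  t=2,j=0: stock 113.7708 → up 126.2856 (V=0.0000), down 88.7412 (V=0.0000). Price 0.0000; hedge Δ=0.0000, bond B=0.0000.
  t=2,j=1: stock 161.9046 → up 179.7141 (V=35.5041), down 126.2856 (V=0.0000). Price 29.8856; hedge Δ=0.6645, bond B=-77.7026.
  t=2,j=2: stock 230.4027 → up 255.7470 (V=111.5370), down 179.7141 (V=35.5041). Price 96.8749; hedge Δ=1.0000, bond B=-133.5278.
  t=1,j=0: stock 145.8600 → up 161.9046 (V=29.8856), down 113.7708 (V=0.0000). Price 25.1562; hedge Δ=0.6209, bond B=-65.4062.
  t=1,j=1: stock 207.5700 → up 230.4027 (V=96.8749), down 161.9046 (V=29.8856). Price 84.0602; hedge Δ=0.9780, bond B=-118.9377.
  t=0,j=0: stock 187.0000 → up 207.5700 (V=84.0602), down 145.8600 (V=25.1562). Price 72.8752; hedge Δ=0.9545, bond B=-105.6215.
Root portfolio cost Δ·187+B reproduces V0=72.8752.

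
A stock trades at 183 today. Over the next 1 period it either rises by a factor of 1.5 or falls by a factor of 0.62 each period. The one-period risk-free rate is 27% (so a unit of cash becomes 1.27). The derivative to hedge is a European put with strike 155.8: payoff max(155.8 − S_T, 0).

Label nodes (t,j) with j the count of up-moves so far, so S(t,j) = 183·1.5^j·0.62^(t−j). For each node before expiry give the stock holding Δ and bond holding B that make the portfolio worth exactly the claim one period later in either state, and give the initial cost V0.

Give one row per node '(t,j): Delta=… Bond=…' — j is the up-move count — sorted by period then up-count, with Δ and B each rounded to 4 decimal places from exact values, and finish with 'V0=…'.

Risk-neutral probability p* = (R−d)/(u−d) = (1.27−0.62)/(1.5−0.62) = 0.7386.
Terminal values V(1,·): V(1,0)=42.3400, V(1,1)=0.0000
(0,0): S=183.0000. Δ = (V_up−V_dn)/(S_up−S_dn) = (0.0000−42.3400)/(274.5000−113.4600) = -0.2629. V = [p*·0.0000 + (1−p*)·42.3400]/1.27 = 8.7135. B = V − Δ·S = 56.8271.
Self-financing check: at every node Δ·S+B equals the discounted successor values.

(0,0): Delta=-0.2629 Bond=56.8271
V0=8.7135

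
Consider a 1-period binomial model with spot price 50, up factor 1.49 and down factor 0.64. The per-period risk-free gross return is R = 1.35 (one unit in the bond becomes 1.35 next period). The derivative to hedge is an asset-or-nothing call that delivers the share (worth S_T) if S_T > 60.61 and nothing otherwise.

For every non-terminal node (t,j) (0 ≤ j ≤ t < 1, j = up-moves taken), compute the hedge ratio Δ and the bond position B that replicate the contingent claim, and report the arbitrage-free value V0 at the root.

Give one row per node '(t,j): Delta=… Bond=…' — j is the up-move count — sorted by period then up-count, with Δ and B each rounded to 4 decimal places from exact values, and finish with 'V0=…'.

Risk-neutral probability p* = (R−d)/(u−d) = (1.35−0.64)/(1.49−0.64) = 0.8353.
Terminal values V(1,·): V(1,0)=0.0000, V(1,1)=74.5000
Node (0,0) S=50.0000: V=(p*·74.5000+(1−p*)·0.0000)/1.35=46.0959; Δ=(74.5000−0.0000)/(74.5000−32.0000)=1.7529; B=V−Δ·S=-41.5512
Root portfolio cost Δ·50+B reproduces V0=46.0959.

(0,0): Delta=1.7529 Bond=-41.5512
V0=46.0959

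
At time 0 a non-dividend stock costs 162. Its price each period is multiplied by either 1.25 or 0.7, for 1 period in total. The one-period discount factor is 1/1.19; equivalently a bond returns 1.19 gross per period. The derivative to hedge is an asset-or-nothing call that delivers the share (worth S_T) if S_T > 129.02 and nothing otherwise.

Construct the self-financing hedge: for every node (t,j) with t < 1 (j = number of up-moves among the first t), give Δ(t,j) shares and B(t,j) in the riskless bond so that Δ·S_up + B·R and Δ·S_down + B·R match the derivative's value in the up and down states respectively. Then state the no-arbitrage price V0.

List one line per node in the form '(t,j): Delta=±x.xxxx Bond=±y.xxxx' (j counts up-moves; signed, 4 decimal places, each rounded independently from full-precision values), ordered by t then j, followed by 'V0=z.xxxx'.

(0,0): Delta=2.2727 Bond=-216.5775
V0=151.6043

Since d<R<u, set p* = (R−d)/(u−d) = 0.8909; price each node as the discounted p*-expectation of its children.
Terminal payoffs: V(1,0)=0.0000, V(1,1)=202.5000
  t=0,j=0: stock 162.0000 → up 202.5000 (V=202.5000), down 113.4000 (V=0.0000). Price 151.6043; hedge Δ=2.2727, bond B=-216.5775.
Check: Δ(0,0)·S0 + B(0,0) = 151.6043 = V0.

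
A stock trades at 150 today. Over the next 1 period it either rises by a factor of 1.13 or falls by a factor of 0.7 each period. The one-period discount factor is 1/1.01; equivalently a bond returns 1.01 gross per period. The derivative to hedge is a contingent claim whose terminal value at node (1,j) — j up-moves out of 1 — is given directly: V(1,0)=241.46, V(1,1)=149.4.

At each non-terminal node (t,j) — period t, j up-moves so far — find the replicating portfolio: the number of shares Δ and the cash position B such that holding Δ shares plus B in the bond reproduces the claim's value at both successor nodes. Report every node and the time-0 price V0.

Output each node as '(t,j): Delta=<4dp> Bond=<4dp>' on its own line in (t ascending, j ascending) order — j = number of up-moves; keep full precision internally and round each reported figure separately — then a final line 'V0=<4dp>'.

(0,0): Delta=-1.4273 Bond=387.4506
V0=173.3576

No-arbitrage ⇒ martingale measure with p* = (R−d)/(u−d) = 0.7209.
Payoff layer (t=1): V(1,0)=241.4600, V(1,1)=149.4000
(0,0): S=150.0000. Δ = (V_up−V_dn)/(S_up−S_dn) = (149.4000−241.4600)/(169.5000−105.0000) = -1.4273. V = [p*·149.4000 + (1−p*)·241.4600]/1.01 = 173.3576. B = V − Δ·S = 387.4506.
Self-financing check: at every node Δ·S+B equals the discounted successor values.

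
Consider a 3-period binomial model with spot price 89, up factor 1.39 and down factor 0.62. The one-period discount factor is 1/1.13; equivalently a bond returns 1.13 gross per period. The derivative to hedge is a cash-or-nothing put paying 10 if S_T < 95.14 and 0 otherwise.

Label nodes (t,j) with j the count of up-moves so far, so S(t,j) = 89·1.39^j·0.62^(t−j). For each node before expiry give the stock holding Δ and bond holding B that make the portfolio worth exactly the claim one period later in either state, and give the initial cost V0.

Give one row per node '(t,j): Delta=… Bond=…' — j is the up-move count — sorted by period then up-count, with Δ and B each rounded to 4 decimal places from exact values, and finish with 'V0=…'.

(0,0): Delta=-0.0511 Bond=6.3862
(1,0): Delta=-0.1380 Bond=12.0081
(1,1): Delta=-0.0314 Bond=4.7736
(2,0): Delta=0.0000 Bond=8.8496
(2,1): Delta=-0.1693 Bond=15.9752
(2,2): Delta=0.0000 Bond=0.0000
V0=1.8369

Under the risk-neutral measure, an up-move has probability p* = (R−d)/(u−d) = 0.6623 and values discount at R = 1.13.
Terminal values V(3,·): V(3,0)=10.0000, V(3,1)=10.0000, V(3,2)=0.0000, V(3,3)=0.0000
  t=2,j=0: stock 34.2116 → up 47.5541 (V=10.0000), down 21.2112 (V=10.0000). Price 8.8496; hedge Δ=0.0000, bond B=8.8496.
  t=2,j=1: stock 76.7002 → up 106.6133 (V=0.0000), down 47.5541 (V=10.0000). Price 2.9882; hedge Δ=-0.1693, bond B=15.9752.
  t=2,j=2: stock 171.9569 → up 239.0201 (V=0.0000), down 106.6133 (V=0.0000). Price 0.0000; hedge Δ=0.0000, bond B=0.0000.
  t=1,j=0: stock 55.1800 → up 76.7002 (V=2.9882), down 34.2116 (V=8.8496). Price 4.3959; hedge Δ=-0.1380, bond B=12.0081.
  t=1,j=1: stock 123.7100 → up 171.9569 (V=0.0000), down 76.7002 (V=2.9882). Price 0.8929; hedge Δ=-0.0314, bond B=4.7736.
  t=0,j=0: stock 89.0000 → up 123.7100 (V=0.8929), down 55.1800 (V=4.3959). Price 1.8369; hedge Δ=-0.0511, bond B=6.3862.
Each (Δ,B) replicates both successor values, so the strategy is self-financing and V0 is arbitrage-free.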